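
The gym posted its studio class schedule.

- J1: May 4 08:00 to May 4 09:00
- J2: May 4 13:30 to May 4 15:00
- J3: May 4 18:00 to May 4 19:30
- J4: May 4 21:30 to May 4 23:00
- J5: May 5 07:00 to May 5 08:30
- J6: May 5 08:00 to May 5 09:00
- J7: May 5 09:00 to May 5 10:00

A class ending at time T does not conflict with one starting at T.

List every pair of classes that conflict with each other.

J5 & J6

Sorted by start: J1, J2, J3, J4, J5, J6, J7.
J2 starts after J1 ends, so nothing later overlaps J1 either.
J3 starts after J2 ends, so nothing later overlaps J2 either.
J4 starts after J3 ends, so nothing later overlaps J3 either.
J5 starts after J4 ends, so nothing later overlaps J4 either.
J6 starts before J5 ends → J5 and J6 overlap.
J7 starts after J5 ends.
J7 starts exactly when J6 ends (back-to-back, no overlap).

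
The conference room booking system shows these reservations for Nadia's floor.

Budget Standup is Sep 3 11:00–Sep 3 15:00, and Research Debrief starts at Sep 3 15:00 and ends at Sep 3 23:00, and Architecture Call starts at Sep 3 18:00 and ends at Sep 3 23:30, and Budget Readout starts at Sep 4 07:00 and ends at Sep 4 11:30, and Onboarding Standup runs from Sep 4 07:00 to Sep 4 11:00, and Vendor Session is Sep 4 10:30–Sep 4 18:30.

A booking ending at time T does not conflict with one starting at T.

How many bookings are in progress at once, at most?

3

Sweep the timeline, counting +1 at each start and −1 at each end (ends before starts at a tie):
Sep 3 11:00 start Budget Standup → 1
Sep 3 15:00 end Budget Standup → 0
Sep 3 15:00 start Research Debrief → 1
Sep 3 18:00 start Architecture Call → 2
Sep 3 23:00 end Research Debrief → 1
Sep 3 23:30 end Architecture Call → 0
Sep 4 07:00 start Budget Readout → 1
Sep 4 07:00 start Onboarding Standup → 2
Sep 4 10:30 start Vendor Session → 3
Sep 4 11:00 end Onboarding Standup → 2
Sep 4 11:30 end Budget Readout → 1
Sep 4 18:30 end Vendor Session → 0
Peak is 3, at Sep 4 10:30 (Budget Readout, Onboarding Standup, Vendor Session).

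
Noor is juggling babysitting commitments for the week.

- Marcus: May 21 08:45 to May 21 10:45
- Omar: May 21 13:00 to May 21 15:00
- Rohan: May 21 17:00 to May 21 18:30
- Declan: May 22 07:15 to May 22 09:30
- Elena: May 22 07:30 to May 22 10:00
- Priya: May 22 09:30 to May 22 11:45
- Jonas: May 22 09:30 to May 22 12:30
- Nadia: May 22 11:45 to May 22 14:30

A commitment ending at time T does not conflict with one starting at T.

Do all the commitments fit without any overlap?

No

Sorted by start: Marcus, Omar, Rohan, Declan, Elena, Priya, Jonas, Nadia.
Omar starts after Marcus ends, so nothing later overlaps Marcus either.
Rohan starts after Omar ends, so nothing later overlaps Omar either.
Declan starts after Rohan ends, so nothing later overlaps Rohan either.
Elena starts before Declan ends → Declan and Elena overlap.
That's a conflict, so the schedule is not conflict-free.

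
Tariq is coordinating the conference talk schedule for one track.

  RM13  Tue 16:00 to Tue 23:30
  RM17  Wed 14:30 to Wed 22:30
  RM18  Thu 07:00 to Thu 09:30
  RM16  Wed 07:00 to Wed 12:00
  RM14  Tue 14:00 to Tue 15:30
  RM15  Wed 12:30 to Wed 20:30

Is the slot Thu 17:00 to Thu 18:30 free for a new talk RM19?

Yes — the slot is free

RM14: ends Tue 15:30 at or before RM19 starts Thu 17:00 → clear.
RM13: ends Tue 23:30 at or before RM19 starts Thu 17:00 → clear.
RM16: ends Wed 12:00 at or before RM19 starts Thu 17:00 → clear.
RM15: ends Wed 20:30 at or before RM19 starts Thu 17:00 → clear.
RM17: ends Wed 22:30 at or before RM19 starts Thu 17:00 → clear.
RM18: ends Thu 09:30 at or before RM19 starts Thu 17:00 → clear.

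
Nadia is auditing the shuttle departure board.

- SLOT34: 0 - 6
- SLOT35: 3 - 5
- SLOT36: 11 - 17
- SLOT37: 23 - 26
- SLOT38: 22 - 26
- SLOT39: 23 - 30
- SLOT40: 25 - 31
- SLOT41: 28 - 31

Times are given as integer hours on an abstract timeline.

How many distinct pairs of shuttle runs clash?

Sorted by start: SLOT34, SLOT35, SLOT36, SLOT38, SLOT37, SLOT39, SLOT40, SLOT41.
SLOT35 starts before SLOT34 ends → SLOT34 and SLOT35 overlap.
SLOT36 starts after SLOT34 ends — done with SLOT34.
SLOT36 starts after SLOT35 ends — done with SLOT35.
SLOT38 starts after SLOT36 ends — done with SLOT36.
SLOT37 starts before SLOT38 ends → SLOT38 and SLOT37 overlap.
SLOT39 starts before SLOT38 ends → SLOT38 and SLOT39 overlap.
SLOT40 starts before SLOT38 ends → SLOT38 and SLOT40 overlap.
SLOT41 starts after SLOT38 ends.
SLOT39 starts before SLOT37 ends → SLOT37 and SLOT39 overlap.
SLOT40 starts before SLOT37 ends → SLOT37 and SLOT40 overlap.
SLOT41 starts after SLOT37 ends.
SLOT40 starts before SLOT39 ends → SLOT39 and SLOT40 overlap.
SLOT41 starts before SLOT39 ends → SLOT39 and SLOT41 overlap.
SLOT41 starts before SLOT40 ends → SLOT40 and SLOT41 overlap.
Overlapping pairs: SLOT34 & SLOT35, SLOT37 & SLOT38, SLOT37 & SLOT39, SLOT37 & SLOT40, SLOT38 & SLOT39, SLOT38 & SLOT40, SLOT39 & SLOT40, SLOT39 & SLOT41, SLOT40 & SLOT41 — 9 in total.

9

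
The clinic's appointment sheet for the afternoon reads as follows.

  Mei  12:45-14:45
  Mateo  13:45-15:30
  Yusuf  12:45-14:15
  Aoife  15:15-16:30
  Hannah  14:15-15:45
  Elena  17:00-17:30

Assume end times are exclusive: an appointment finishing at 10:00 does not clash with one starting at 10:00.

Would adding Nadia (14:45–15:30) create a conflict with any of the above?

Mei: ends 14:45 at or before Nadia starts 14:45 → clear.
Yusuf: ends 14:15 at or before Nadia starts 14:45 → clear.
Mateo: starts 13:45 before Nadia ends 15:30, and ends 15:30 after Nadia starts 14:45 → overlap.
Hannah: starts 14:15 before Nadia ends 15:30, and ends 15:45 after Nadia starts 14:45 → overlap.
Aoife: starts 15:15 before Nadia ends 15:30, and ends 16:30 after Nadia starts 14:45 → overlap.
Elena: starts 17:00 at or after Nadia ends 15:30 → clear.
Nadia overlaps Mateo, Aoife, Hannah.

Yes — it overlaps Aoife, Hannah, Mateo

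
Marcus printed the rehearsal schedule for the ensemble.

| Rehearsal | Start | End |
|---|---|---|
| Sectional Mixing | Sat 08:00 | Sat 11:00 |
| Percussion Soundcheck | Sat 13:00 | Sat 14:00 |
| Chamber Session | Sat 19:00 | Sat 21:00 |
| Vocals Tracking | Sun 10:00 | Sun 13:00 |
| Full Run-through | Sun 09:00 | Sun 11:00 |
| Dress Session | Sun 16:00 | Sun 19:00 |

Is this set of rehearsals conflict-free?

Sorted by start: Sectional Mixing, Percussion Soundcheck, Chamber Session, Full Run-through, Vocals Tracking, Dress Session.
Percussion Soundcheck starts after Sectional Mixing ends, so Sectional Mixing has no further overlaps.
Chamber Session starts after Percussion Soundcheck ends, so Percussion Soundcheck has no further overlaps.
Full Run-through starts after Chamber Session ends, so Chamber Session has no further overlaps.
Vocals Tracking starts before Full Run-through ends → Full Run-through and Vocals Tracking overlap.
That's a conflict, so the schedule is not conflict-free.

No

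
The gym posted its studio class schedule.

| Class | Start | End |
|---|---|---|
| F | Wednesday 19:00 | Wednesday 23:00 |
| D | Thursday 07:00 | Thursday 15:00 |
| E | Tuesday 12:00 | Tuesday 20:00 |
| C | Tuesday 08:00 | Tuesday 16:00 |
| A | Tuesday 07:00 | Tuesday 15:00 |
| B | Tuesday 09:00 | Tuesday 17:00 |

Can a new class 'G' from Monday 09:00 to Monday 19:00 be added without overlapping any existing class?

Yes — the slot is free

A: starts Tuesday 07:00 at or after G ends Monday 19:00 → clear.
C: starts Tuesday 08:00 at or after G ends Monday 19:00 → clear.
B: starts Tuesday 09:00 at or after G ends Monday 19:00 → clear.
E: starts Tuesday 12:00 at or after G ends Monday 19:00 → clear.
F: starts Wednesday 19:00 at or after G ends Monday 19:00 → clear.
D: starts Thursday 07:00 at or after G ends Monday 19:00 → clear.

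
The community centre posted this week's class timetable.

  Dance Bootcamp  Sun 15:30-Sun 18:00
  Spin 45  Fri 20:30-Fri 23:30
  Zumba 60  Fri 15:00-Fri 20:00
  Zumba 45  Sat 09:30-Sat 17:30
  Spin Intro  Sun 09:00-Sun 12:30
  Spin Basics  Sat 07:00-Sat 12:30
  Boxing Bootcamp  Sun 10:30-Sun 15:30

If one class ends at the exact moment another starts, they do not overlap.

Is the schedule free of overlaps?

Sorted by start: Zumba 60, Spin 45, Spin Basics, Zumba 45, Spin Intro, Boxing Bootcamp, Dance Bootcamp.
Spin 45 starts after Zumba 60 ends, so nothing later overlaps Zumba 60 either.
Spin Basics starts after Spin 45 ends, so nothing later overlaps Spin 45 either.
Zumba 45 starts before Spin Basics ends → Spin Basics and Zumba 45 overlap.
That's a conflict, so the schedule is not conflict-free.

No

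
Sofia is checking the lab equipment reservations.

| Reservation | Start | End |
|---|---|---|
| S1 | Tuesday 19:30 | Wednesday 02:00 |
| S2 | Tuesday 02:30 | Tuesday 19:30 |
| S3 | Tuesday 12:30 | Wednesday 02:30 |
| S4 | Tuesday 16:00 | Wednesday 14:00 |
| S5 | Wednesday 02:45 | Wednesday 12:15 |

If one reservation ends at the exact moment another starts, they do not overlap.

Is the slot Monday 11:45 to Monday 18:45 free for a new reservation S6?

Yes — the slot is free

S2: starts Tuesday 02:30 at or after S6 ends Monday 18:45 → clear.
S3: starts Tuesday 12:30 at or after S6 ends Monday 18:45 → clear.
S4: starts Tuesday 16:00 at or after S6 ends Monday 18:45 → clear.
S1: starts Tuesday 19:30 at or after S6 ends Monday 18:45 → clear.
S5: starts Wednesday 02:45 at or after S6 ends Monday 18:45 → clear.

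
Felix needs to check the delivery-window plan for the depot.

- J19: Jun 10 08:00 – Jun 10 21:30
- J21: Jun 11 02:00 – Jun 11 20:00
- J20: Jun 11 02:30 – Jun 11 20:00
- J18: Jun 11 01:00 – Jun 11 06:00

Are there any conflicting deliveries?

Yes

Two intervals overlap when each starts before the other ends.
Sorted by start: J19, J18, J21, J20.
J18 starts after J19 ends, so J19 has no further overlaps.
J21 starts before J18 ends → J18 and J21 overlap.
That's a conflict, so the schedule is not conflict-free.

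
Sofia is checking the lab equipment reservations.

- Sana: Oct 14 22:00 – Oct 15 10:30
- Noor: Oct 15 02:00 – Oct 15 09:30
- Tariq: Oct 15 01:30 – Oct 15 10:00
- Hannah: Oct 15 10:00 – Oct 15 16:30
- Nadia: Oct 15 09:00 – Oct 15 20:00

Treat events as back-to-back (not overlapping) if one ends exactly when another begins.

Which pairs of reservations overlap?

Hannah & Nadia, Hannah & Sana, Nadia & Noor, Nadia & Sana, Nadia & Tariq, Noor & Sana, Noor & Tariq, Sana & Tariq

Sorted by start: Sana, Tariq, Noor, Nadia, Hannah.
Tariq starts before Sana ends → Sana and Tariq overlap.
Noor starts before Sana ends → Sana and Noor overlap.
Nadia starts before Sana ends → Sana and Nadia overlap.
Hannah starts before Sana ends → Sana and Hannah overlap.
Noor starts before Tariq ends → Tariq and Noor overlap.
Nadia starts before Tariq ends → Tariq and Nadia overlap.
Hannah starts exactly when Tariq ends (back-to-back, no overlap).
Nadia starts before Noor ends → Noor and Nadia overlap.
Hannah starts after Noor ends.
Hannah starts before Nadia ends → Nadia and Hannah overlap.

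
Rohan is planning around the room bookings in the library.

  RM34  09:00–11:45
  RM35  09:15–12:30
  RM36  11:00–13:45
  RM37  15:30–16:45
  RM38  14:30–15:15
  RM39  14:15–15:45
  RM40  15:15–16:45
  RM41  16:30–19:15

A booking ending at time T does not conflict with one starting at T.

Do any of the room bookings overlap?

Sorted by start: RM34, RM35, RM36, RM39, RM38, RM40, RM37, RM41.
RM35 starts before RM34 ends → RM34 and RM35 overlap.
That's a conflict, so the schedule is not conflict-free.

Yes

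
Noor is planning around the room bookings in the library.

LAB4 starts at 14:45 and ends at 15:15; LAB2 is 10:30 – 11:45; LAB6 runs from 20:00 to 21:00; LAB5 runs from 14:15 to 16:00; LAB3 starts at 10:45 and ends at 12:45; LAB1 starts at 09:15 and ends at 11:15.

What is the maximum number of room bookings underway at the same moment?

Sweep the timeline, counting +1 at each start and −1 at each end (ends before starts at a tie):
09:15 start LAB1 → 1
10:30 start LAB2 → 2
10:45 start LAB3 → 3
11:15 end LAB1 → 2
11:45 end LAB2 → 1
12:45 end LAB3 → 0
14:15 start LAB5 → 1
14:45 start LAB4 → 2
15:15 end LAB4 → 1
16:00 end LAB5 → 0
20:00 start LAB6 → 1
21:00 end LAB6 → 0
Peak is 3, at 10:45 (LAB1, LAB2, LAB3).

3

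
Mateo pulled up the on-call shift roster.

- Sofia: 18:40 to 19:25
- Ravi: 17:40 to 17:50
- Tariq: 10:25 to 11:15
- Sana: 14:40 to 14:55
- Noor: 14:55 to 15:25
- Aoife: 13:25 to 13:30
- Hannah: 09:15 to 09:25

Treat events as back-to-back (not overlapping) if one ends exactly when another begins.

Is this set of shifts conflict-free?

Two intervals overlap when each starts before the other ends.
Sorted by start: Hannah, Tariq, Aoife, Sana, Noor, Ravi, Sofia.
Tariq starts after Hannah ends, so nothing later overlaps Hannah either.
Aoife starts after Tariq ends, so nothing later overlaps Tariq either.
Sana starts after Aoife ends, so nothing later overlaps Aoife either.
Noor starts exactly when Sana ends (back-to-back, no overlap), so nothing later overlaps Sana either.
Ravi starts after Noor ends, so nothing later overlaps Noor either.
Sofia starts after Ravi ends.
Every pair is clear; the schedule has no overlaps.

Yes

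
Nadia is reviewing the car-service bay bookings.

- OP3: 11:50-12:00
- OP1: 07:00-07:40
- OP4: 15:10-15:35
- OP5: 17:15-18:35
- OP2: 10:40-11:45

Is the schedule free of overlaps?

Sorted by start: OP1, OP2, OP3, OP4, OP5.
OP2 starts after OP1 ends; OP1 is clear from here.
OP3 starts after OP2 ends; OP2 is clear from here.
OP4 starts after OP3 ends; OP3 is clear from here.
OP5 starts after OP4 ends.
Every pair is clear; the schedule has no overlaps.

Yes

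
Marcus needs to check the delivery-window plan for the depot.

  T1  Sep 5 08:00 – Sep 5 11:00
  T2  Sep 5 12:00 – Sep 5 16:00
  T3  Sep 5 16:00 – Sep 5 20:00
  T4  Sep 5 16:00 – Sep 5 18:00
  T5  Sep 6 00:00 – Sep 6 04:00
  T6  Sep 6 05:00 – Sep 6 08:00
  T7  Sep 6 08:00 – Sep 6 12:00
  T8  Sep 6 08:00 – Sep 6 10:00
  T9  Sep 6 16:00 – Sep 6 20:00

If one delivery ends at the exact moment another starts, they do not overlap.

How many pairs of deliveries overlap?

Sorted by start: T1, T2, T3, T4, T5, T6, T7, T8, T9.
T2 starts after T1 ends, so T1 has no further overlaps.
T3 starts exactly when T2 ends (back-to-back, no overlap), so T2 has no further overlaps.
T4 starts before T3 ends → T3 and T4 overlap.
T5 starts after T3 ends, so T3 has no further overlaps.
T5 starts after T4 ends, so T4 has no further overlaps.
T6 starts after T5 ends, so T5 has no further overlaps.
T7 starts exactly when T6 ends (back-to-back, no overlap), so T6 has no further overlaps.
T8 starts before T7 ends → T7 and T8 overlap.
T9 starts after T7 ends.
T9 starts after T8 ends.
Overlapping pairs: T3 & T4, T7 & T8 — 2 in total.

2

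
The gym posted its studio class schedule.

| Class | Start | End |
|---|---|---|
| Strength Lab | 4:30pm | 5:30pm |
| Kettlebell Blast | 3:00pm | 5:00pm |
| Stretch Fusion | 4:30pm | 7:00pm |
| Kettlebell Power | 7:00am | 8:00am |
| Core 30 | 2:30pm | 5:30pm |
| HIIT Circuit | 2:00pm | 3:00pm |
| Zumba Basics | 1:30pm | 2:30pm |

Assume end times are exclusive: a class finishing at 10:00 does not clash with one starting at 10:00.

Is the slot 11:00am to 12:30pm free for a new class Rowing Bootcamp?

Yes — the slot is free

Kettlebell Power: ends 8:00am at or before Rowing Bootcamp starts 11:00am → clear.
Zumba Basics: starts 1:30pm at or after Rowing Bootcamp ends 12:30pm → clear.
HIIT Circuit: starts 2:00pm at or after Rowing Bootcamp ends 12:30pm → clear.
Core 30: starts 2:30pm at or after Rowing Bootcamp ends 12:30pm → clear.
Kettlebell Blast: starts 3:00pm at or after Rowing Bootcamp ends 12:30pm → clear.
Stretch Fusion: starts 4:30pm at or after Rowing Bootcamp ends 12:30pm → clear.
Strength Lab: starts 4:30pm at or after Rowing Bootcamp ends 12:30pm → clear.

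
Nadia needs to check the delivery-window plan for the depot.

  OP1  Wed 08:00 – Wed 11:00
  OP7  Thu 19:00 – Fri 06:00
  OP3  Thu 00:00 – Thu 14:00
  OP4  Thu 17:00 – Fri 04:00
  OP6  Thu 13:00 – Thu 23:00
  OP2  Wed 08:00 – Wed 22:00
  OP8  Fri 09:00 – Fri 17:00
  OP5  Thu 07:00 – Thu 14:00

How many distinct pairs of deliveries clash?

7

Sorted by start: OP1, OP2, OP3, OP5, OP6, OP4, OP7, OP8.
OP2 starts before OP1 ends → OP1 and OP2 overlap.
OP3 starts after OP1 ends; OP1 is clear from here.
OP3 starts after OP2 ends; OP2 is clear from here.
OP5 starts before OP3 ends → OP3 and OP5 overlap.
OP6 starts before OP3 ends → OP3 and OP6 overlap.
OP4 starts after OP3 ends; OP3 is clear from here.
OP6 starts before OP5 ends → OP5 and OP6 overlap.
OP4 starts after OP5 ends; OP5 is clear from here.
OP4 starts before OP6 ends → OP6 and OP4 overlap.
OP7 starts before OP6 ends → OP6 and OP7 overlap.
OP8 starts after OP6 ends.
OP7 starts before OP4 ends → OP4 and OP7 overlap.
OP8 starts after OP4 ends.
OP8 starts after OP7 ends.
Overlapping pairs: OP1 & OP2, OP3 & OP5, OP3 & OP6, OP4 & OP6, OP4 & OP7, OP5 & OP6, OP6 & OP7 — 7 in total.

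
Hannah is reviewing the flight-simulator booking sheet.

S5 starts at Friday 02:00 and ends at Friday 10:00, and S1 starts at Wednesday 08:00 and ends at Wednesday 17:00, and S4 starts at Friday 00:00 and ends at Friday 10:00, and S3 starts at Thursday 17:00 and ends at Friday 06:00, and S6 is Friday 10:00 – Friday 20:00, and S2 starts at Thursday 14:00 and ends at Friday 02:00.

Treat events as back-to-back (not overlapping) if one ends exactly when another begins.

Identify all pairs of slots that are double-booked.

S2 & S3, S2 & S4, S3 & S4, S3 & S5, S4 & S5

Two intervals overlap when each starts before the other ends.
Sorted by start: S1, S2, S3, S4, S5, S6.
S2 starts after S1 ends, so nothing later overlaps S1 either.
S3 starts before S2 ends → S2 and S3 overlap.
S4 starts before S2 ends → S2 and S4 overlap.
S5 starts exactly when S2 ends (back-to-back, no overlap), so nothing later overlaps S2 either.
S4 starts before S3 ends → S3 and S4 overlap.
S5 starts before S3 ends → S3 and S5 overlap.
S6 starts after S3 ends.
S5 starts before S4 ends → S4 and S5 overlap.
S6 starts exactly when S4 ends (back-to-back, no overlap).
S6 starts exactly when S5 ends (back-to-back, no overlap).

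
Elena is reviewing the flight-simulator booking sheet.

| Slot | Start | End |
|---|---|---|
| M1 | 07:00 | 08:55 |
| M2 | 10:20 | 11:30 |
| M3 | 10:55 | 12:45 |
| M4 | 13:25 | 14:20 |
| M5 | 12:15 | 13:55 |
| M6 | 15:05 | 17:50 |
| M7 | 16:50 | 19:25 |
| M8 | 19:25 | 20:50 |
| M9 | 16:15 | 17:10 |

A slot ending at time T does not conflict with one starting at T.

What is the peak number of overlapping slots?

3

Sweep the timeline, counting +1 at each start and −1 at each end (ends before starts at a tie):
07:00 start M1 → 1
08:55 end M1 → 0
10:20 start M2 → 1
10:55 start M3 → 2
11:30 end M2 → 1
12:15 start M5 → 2
12:45 end M3 → 1
13:25 start M4 → 2
13:55 end M5 → 1
14:20 end M4 → 0
15:05 start M6 → 1
16:15 start M9 → 2
16:50 start M7 → 3
17:10 end M9 → 2
17:50 end M6 → 1
19:25 end M7 → 0
19:25 start M8 → 1
20:50 end M8 → 0
Peak is 3, at 16:50 (M6, M7, M9).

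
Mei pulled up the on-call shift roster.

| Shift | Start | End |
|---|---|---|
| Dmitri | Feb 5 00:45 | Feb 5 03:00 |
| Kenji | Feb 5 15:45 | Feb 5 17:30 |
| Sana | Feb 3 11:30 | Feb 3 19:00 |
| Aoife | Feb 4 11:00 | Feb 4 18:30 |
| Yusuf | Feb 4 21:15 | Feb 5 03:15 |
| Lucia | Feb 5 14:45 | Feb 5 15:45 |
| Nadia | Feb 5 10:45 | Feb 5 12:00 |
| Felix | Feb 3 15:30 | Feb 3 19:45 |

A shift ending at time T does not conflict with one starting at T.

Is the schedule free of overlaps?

Sorted by start: Sana, Felix, Aoife, Yusuf, Dmitri, Nadia, Lucia, Kenji.
Felix starts before Sana ends → Sana and Felix overlap.
That's a conflict, so the schedule is not conflict-free.

No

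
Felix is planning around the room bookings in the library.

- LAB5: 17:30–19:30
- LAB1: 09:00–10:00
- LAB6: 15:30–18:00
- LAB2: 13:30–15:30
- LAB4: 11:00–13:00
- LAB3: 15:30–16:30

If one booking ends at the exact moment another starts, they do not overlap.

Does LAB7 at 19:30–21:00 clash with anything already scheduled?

LAB1: ends 10:00 at or before LAB7 starts 19:30 → clear.
LAB4: ends 13:00 at or before LAB7 starts 19:30 → clear.
LAB2: ends 15:30 at or before LAB7 starts 19:30 → clear.
LAB3: ends 16:30 at or before LAB7 starts 19:30 → clear.
LAB6: ends 18:00 at or before LAB7 starts 19:30 → clear.
LAB5: ends 19:30 at or before LAB7 starts 19:30 → clear.

No — it doesn't clash with anything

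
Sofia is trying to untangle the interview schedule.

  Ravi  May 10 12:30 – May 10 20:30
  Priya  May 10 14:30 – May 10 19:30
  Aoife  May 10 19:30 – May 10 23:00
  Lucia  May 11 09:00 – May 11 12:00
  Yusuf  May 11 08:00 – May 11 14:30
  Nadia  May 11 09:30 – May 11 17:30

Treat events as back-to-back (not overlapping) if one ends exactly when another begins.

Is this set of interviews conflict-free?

Sorted by start: Ravi, Priya, Aoife, Yusuf, Lucia, Nadia.
Priya starts before Ravi ends → Ravi and Priya overlap.
That's a conflict, so the schedule is not conflict-free.

No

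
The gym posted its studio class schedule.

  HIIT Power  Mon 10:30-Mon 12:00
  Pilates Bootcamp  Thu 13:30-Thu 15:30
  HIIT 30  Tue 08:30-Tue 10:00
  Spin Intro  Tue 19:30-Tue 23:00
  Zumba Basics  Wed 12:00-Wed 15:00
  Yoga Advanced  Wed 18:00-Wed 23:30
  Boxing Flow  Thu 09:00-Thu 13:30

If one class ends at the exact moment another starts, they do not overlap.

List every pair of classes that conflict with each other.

Sorted by start: HIIT Power, HIIT 30, Spin Intro, Zumba Basics, Yoga Advanced, Boxing Flow, Pilates Bootcamp.
HIIT 30 starts after HIIT Power ends, so HIIT Power has no further overlaps.
Spin Intro starts after HIIT 30 ends, so HIIT 30 has no further overlaps.
Zumba Basics starts after Spin Intro ends, so Spin Intro has no further overlaps.
Yoga Advanced starts after Zumba Basics ends, so Zumba Basics has no further overlaps.
Boxing Flow starts after Yoga Advanced ends, so Yoga Advanced has no further overlaps.
Pilates Bootcamp starts exactly when Boxing Flow ends (back-to-back, no overlap).

no conflicts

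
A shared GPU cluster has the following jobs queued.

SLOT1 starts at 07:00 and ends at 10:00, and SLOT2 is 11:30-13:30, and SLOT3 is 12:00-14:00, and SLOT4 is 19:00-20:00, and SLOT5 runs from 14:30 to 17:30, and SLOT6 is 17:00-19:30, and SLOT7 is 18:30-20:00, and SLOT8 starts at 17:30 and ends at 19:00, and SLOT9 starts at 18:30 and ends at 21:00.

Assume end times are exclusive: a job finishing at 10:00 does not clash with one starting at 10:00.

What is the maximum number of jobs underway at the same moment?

Sort all start/end points and keep a running count:
07:00 start SLOT1 → 1
10:00 end SLOT1 → 0
11:30 start SLOT2 → 1
12:00 start SLOT3 → 2
13:30 end SLOT2 → 1
14:00 end SLOT3 → 0
14:30 start SLOT5 → 1
17:00 start SLOT6 → 2
17:30 end SLOT5 → 1
17:30 start SLOT8 → 2
18:30 start SLOT7 → 3
18:30 start SLOT9 → 4
19:00 end SLOT8 → 3
19:00 start SLOT4 → 4
19:30 end SLOT6 → 3
20:00 end SLOT4 → 2
20:00 end SLOT7 → 1
21:00 end SLOT9 → 0
Peak is 4, at 18:30 (SLOT6, SLOT7, SLOT8, SLOT9).

4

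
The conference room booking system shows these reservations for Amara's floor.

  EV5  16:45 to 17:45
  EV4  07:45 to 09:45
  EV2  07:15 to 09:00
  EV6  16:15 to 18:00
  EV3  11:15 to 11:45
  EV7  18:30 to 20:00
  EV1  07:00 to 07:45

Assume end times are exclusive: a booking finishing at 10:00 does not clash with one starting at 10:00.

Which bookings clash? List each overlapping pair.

Check each pair: they overlap iff neither finishes before the other starts.
Sorted by start: EV1, EV2, EV4, EV3, EV6, EV5, EV7.
EV2 starts before EV1 ends → EV1 and EV2 overlap.
EV4 starts exactly when EV1 ends (back-to-back, no overlap), so EV1 has no further overlaps.
EV4 starts before EV2 ends → EV2 and EV4 overlap.
EV3 starts after EV2 ends, so EV2 has no further overlaps.
EV3 starts after EV4 ends, so EV4 has no further overlaps.
EV6 starts after EV3 ends, so EV3 has no further overlaps.
EV5 starts before EV6 ends → EV6 and EV5 overlap.
EV7 starts after EV6 ends.
EV7 starts after EV5 ends.

EV1 & EV2, EV2 & EV4, EV5 & EV6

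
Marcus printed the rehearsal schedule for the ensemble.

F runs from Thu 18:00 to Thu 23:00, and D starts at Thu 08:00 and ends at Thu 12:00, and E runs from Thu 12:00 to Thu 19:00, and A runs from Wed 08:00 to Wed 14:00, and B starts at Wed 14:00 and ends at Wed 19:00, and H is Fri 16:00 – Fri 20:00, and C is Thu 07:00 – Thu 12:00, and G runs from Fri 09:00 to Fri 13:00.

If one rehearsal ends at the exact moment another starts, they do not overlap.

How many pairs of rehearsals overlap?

2

Sorted by start: A, B, C, D, E, F, G, H.
B starts exactly when A ends (back-to-back, no overlap), so nothing later overlaps A either.
C starts after B ends, so nothing later overlaps B either.
D starts before C ends → C and D overlap.
E starts exactly when C ends (back-to-back, no overlap), so nothing later overlaps C either.
E starts exactly when D ends (back-to-back, no overlap), so nothing later overlaps D either.
F starts before E ends → E and F overlap.
G starts after E ends, so nothing later overlaps E either.
G starts after F ends, so nothing later overlaps F either.
H starts after G ends.
Overlapping pairs: C & D, E & F — 2 in total.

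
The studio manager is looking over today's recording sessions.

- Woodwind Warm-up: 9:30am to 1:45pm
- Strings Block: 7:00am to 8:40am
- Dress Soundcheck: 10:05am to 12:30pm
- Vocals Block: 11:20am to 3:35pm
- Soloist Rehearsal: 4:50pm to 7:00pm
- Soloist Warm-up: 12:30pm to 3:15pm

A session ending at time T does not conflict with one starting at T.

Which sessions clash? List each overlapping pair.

Sorted by start: Strings Block, Woodwind Warm-up, Dress Soundcheck, Vocals Block, Soloist Warm-up, Soloist Rehearsal.
Woodwind Warm-up starts after Strings Block ends — done with Strings Block.
Dress Soundcheck starts before Woodwind Warm-up ends → Woodwind Warm-up and Dress Soundcheck overlap.
Vocals Block starts before Woodwind Warm-up ends → Woodwind Warm-up and Vocals Block overlap.
Soloist Warm-up starts before Woodwind Warm-up ends → Woodwind Warm-up and Soloist Warm-up overlap.
Soloist Rehearsal starts after Woodwind Warm-up ends.
Vocals Block starts before Dress Soundcheck ends → Dress Soundcheck and Vocals Block overlap.
Soloist Warm-up starts exactly when Dress Soundcheck ends (back-to-back, no overlap) — done with Dress Soundcheck.
Soloist Warm-up starts before Vocals Block ends → Vocals Block and Soloist Warm-up overlap.
Soloist Rehearsal starts after Vocals Block ends.
Soloist Rehearsal starts after Soloist Warm-up ends.

Dress Soundcheck & Vocals Block, Dress Soundcheck & Woodwind Warm-up, Soloist Warm-up & Vocals Block, Soloist Warm-up & Woodwind Warm-up, Vocals Block & Woodwind Warm-up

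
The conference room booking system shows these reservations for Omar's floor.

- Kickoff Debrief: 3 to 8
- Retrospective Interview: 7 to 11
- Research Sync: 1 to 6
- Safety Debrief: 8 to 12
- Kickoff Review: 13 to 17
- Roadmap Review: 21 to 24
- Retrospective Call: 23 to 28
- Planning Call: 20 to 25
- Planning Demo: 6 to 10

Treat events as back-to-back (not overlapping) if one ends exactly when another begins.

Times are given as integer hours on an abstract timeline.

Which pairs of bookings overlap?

Kickoff Debrief & Planning Demo, Kickoff Debrief & Research Sync, Kickoff Debrief & Retrospective Interview, Planning Call & Retrospective Call, Planning Call & Roadmap Review, Planning Demo & Retrospective Interview, Planning Demo & Safety Debrief, Retrospective Call & Roadmap Review, Retrospective Interview & Safety Debrief

Sorted by start: Research Sync, Kickoff Debrief, Planning Demo, Retrospective Interview, Safety Debrief, Kickoff Review, Planning Call, Roadmap Review, Retrospective Call.
Kickoff Debrief starts before Research Sync ends → Research Sync and Kickoff Debrief overlap.
Planning Demo starts exactly when Research Sync ends (back-to-back, no overlap), so nothing later overlaps Research Sync either.
Planning Demo starts before Kickoff Debrief ends → Kickoff Debrief and Planning Demo overlap.
Retrospective Interview starts before Kickoff Debrief ends → Kickoff Debrief and Retrospective Interview overlap.
Safety Debrief starts exactly when Kickoff Debrief ends (back-to-back, no overlap), so nothing later overlaps Kickoff Debrief either.
Retrospective Interview starts before Planning Demo ends → Planning Demo and Retrospective Interview overlap.
Safety Debrief starts before Planning Demo ends → Planning Demo and Safety Debrief overlap.
Kickoff Review starts after Planning Demo ends, so nothing later overlaps Planning Demo either.
Safety Debrief starts before Retrospective Interview ends → Retrospective Interview and Safety Debrief overlap.
Kickoff Review starts after Retrospective Interview ends, so nothing later overlaps Retrospective Interview either.
Kickoff Review starts after Safety Debrief ends, so nothing later overlaps Safety Debrief either.
Planning Call starts after Kickoff Review ends, so nothing later overlaps Kickoff Review either.
Roadmap Review starts before Planning Call ends → Planning Call and Roadmap Review overlap.
Retrospective Call starts before Planning Call ends → Planning Call and Retrospective Call overlap.
Retrospective Call starts before Roadmap Review ends → Roadmap Review and Retrospective Call overlap.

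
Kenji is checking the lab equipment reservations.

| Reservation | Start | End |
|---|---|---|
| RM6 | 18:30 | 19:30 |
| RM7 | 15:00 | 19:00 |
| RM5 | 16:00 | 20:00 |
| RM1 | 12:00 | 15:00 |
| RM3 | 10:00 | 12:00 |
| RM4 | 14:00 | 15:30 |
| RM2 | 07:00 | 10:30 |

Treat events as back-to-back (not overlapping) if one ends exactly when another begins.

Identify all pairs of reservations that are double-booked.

Check each pair: they overlap iff neither finishes before the other starts.
Sorted by start: RM2, RM3, RM1, RM4, RM7, RM5, RM6.
RM3 starts before RM2 ends → RM2 and RM3 overlap.
RM1 starts after RM2 ends, so nothing later overlaps RM2 either.
RM1 starts exactly when RM3 ends (back-to-back, no overlap), so nothing later overlaps RM3 either.
RM4 starts before RM1 ends → RM1 and RM4 overlap.
RM7 starts exactly when RM1 ends (back-to-back, no overlap), so nothing later overlaps RM1 either.
RM7 starts before RM4 ends → RM4 and RM7 overlap.
RM5 starts after RM4 ends, so nothing later overlaps RM4 either.
RM5 starts before RM7 ends → RM7 and RM5 overlap.
RM6 starts before RM7 ends → RM7 and RM6 overlap.
RM6 starts before RM5 ends → RM5 and RM6 overlap.

RM1 & RM4, RM2 & RM3, RM4 & RM7, RM5 & RM6, RM5 & RM7, RM6 & RM7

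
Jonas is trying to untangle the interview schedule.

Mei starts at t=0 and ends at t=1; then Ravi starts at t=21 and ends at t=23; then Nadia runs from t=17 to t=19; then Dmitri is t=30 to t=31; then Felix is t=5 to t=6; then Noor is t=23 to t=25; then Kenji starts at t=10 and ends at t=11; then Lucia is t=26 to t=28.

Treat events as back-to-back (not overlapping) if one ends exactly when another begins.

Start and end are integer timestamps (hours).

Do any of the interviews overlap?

No

Sorted by start: Mei, Felix, Kenji, Nadia, Ravi, Noor, Lucia, Dmitri.
Felix starts after Mei ends, so Mei has no further overlaps.
Kenji starts after Felix ends, so Felix has no further overlaps.
Nadia starts after Kenji ends, so Kenji has no further overlaps.
Ravi starts after Nadia ends, so Nadia has no further overlaps.
Noor starts exactly when Ravi ends (back-to-back, no overlap), so Ravi has no further overlaps.
Lucia starts after Noor ends, so Noor has no further overlaps.
Dmitri starts after Lucia ends.
Every pair is clear; the schedule has no overlaps.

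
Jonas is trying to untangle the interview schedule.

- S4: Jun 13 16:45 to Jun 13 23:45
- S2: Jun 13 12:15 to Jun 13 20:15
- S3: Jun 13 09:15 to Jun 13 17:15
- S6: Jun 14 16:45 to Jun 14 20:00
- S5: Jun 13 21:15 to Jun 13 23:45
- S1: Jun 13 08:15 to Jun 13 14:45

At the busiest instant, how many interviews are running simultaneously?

3

Walk through starts and ends in time order (an end at T is processed before a start at T):
Jun 13 08:15 start S1 → 1
Jun 13 09:15 start S3 → 2
Jun 13 12:15 start S2 → 3
Jun 13 14:45 end S1 → 2
Jun 13 16:45 start S4 → 3
Jun 13 17:15 end S3 → 2
Jun 13 20:15 end S2 → 1
Jun 13 21:15 start S5 → 2
Jun 13 23:45 end S4 → 1
Jun 13 23:45 end S5 → 0
Jun 14 16:45 start S6 → 1
Jun 14 20:00 end S6 → 0
Peak is 3, at Jun 13 12:15 (S1, S2, S3).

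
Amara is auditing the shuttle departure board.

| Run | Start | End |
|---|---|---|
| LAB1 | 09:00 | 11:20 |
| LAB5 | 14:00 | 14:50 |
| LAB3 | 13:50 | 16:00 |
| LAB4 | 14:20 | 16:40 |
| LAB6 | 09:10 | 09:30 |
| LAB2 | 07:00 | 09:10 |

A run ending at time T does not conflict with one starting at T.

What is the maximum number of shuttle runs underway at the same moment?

Walk through starts and ends in time order (an end at T is processed before a start at T):
07:00 start LAB2 → 1
09:00 start LAB1 → 2
09:10 end LAB2 → 1
09:10 start LAB6 → 2
09:30 end LAB6 → 1
11:20 end LAB1 → 0
13:50 start LAB3 → 1
14:00 start LAB5 → 2
14:20 start LAB4 → 3
14:50 end LAB5 → 2
16:00 end LAB3 → 1
16:40 end LAB4 → 0
Peak is 3, at 14:20 (LAB3, LAB4, LAB5).

3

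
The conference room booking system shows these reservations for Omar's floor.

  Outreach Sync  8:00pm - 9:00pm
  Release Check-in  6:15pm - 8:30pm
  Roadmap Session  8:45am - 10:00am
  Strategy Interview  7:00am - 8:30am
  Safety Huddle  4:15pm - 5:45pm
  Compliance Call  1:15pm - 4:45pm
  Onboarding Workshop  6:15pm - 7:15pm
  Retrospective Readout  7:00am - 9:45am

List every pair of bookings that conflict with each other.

Compliance Call & Safety Huddle, Onboarding Workshop & Release Check-in, Outreach Sync & Release Check-in, Retrospective Readout & Roadmap Session, Retrospective Readout & Strategy Interview

Sorted by start: Strategy Interview, Retrospective Readout, Roadmap Session, Compliance Call, Safety Huddle, Release Check-in, Onboarding Workshop, Outreach Sync.
Retrospective Readout starts before Strategy Interview ends → Strategy Interview and Retrospective Readout overlap.
Roadmap Session starts after Strategy Interview ends; Strategy Interview is clear from here.
Roadmap Session starts before Retrospective Readout ends → Retrospective Readout and Roadmap Session overlap.
Compliance Call starts after Retrospective Readout ends; Retrospective Readout is clear from here.
Compliance Call starts after Roadmap Session ends; Roadmap Session is clear from here.
Safety Huddle starts before Compliance Call ends → Compliance Call and Safety Huddle overlap.
Release Check-in starts after Compliance Call ends; Compliance Call is clear from here.
Release Check-in starts after Safety Huddle ends; Safety Huddle is clear from here.
Onboarding Workshop starts before Release Check-in ends → Release Check-in and Onboarding Workshop overlap.
Outreach Sync starts before Release Check-in ends → Release Check-in and Outreach Sync overlap.
Outreach Sync starts after Onboarding Workshop ends.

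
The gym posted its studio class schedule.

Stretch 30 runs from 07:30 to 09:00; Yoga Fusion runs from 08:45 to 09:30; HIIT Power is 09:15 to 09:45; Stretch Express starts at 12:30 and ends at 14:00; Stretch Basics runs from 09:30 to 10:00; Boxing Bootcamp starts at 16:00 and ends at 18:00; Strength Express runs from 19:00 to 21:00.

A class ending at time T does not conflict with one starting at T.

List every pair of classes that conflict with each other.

Sorted by start: Stretch 30, Yoga Fusion, HIIT Power, Stretch Basics, Stretch Express, Boxing Bootcamp, Strength Express.
Yoga Fusion starts before Stretch 30 ends → Stretch 30 and Yoga Fusion overlap.
HIIT Power starts after Stretch 30 ends, so Stretch 30 has no further overlaps.
HIIT Power starts before Yoga Fusion ends → Yoga Fusion and HIIT Power overlap.
Stretch Basics starts exactly when Yoga Fusion ends (back-to-back, no overlap), so Yoga Fusion has no further overlaps.
Stretch Basics starts before HIIT Power ends → HIIT Power and Stretch Basics overlap.
Stretch Express starts after HIIT Power ends, so HIIT Power has no further overlaps.
Stretch Express starts after Stretch Basics ends, so Stretch Basics has no further overlaps.
Boxing Bootcamp starts after Stretch Express ends, so Stretch Express has no further overlaps.
Strength Express starts after Boxing Bootcamp ends.

HIIT Power & Stretch Basics, HIIT Power & Yoga Fusion, Stretch 30 & Yoga Fusion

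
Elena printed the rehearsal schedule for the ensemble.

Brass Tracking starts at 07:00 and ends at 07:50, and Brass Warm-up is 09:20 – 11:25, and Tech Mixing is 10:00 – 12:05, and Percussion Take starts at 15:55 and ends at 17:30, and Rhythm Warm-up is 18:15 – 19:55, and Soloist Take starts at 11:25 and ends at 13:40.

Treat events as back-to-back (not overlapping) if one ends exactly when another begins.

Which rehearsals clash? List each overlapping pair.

Brass Warm-up & Tech Mixing, Soloist Take & Tech Mixing

Sorted by start: Brass Tracking, Brass Warm-up, Tech Mixing, Soloist Take, Percussion Take, Rhythm Warm-up.
Brass Warm-up starts after Brass Tracking ends, so Brass Tracking has no further overlaps.
Tech Mixing starts before Brass Warm-up ends → Brass Warm-up and Tech Mixing overlap.
Soloist Take starts exactly when Brass Warm-up ends (back-to-back, no overlap), so Brass Warm-up has no further overlaps.
Soloist Take starts before Tech Mixing ends → Tech Mixing and Soloist Take overlap.
Percussion Take starts after Tech Mixing ends, so Tech Mixing has no further overlaps.
Percussion Take starts after Soloist Take ends, so Soloist Take has no further overlaps.
Rhythm Warm-up starts after Percussion Take ends.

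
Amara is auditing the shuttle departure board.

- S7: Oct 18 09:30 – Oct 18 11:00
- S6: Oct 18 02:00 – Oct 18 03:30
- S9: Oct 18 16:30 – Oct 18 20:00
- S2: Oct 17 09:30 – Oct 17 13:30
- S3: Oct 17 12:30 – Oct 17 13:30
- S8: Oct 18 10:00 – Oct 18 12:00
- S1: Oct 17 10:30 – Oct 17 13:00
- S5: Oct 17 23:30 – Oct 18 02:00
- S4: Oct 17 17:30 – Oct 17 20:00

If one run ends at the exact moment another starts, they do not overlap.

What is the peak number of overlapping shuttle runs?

Sweep the timeline, counting +1 at each start and −1 at each end (ends before starts at a tie):
Oct 17 09:30 start S2 → 1
Oct 17 10:30 start S1 → 2
Oct 17 12:30 start S3 → 3
Oct 17 13:00 end S1 → 2
Oct 17 13:30 end S2 → 1
Oct 17 13:30 end S3 → 0
Oct 17 17:30 start S4 → 1
Oct 17 20:00 end S4 → 0
Oct 17 23:30 start S5 → 1
Oct 18 02:00 end S5 → 0
Oct 18 02:00 start S6 → 1
Oct 18 03:30 end S6 → 0
Oct 18 09:30 start S7 → 1
Oct 18 10:00 start S8 → 2
Oct 18 11:00 end S7 → 1
Oct 18 12:00 end S8 → 0
Oct 18 16:30 start S9 → 1
Oct 18 20:00 end S9 → 0
Peak is 3, at Oct 17 12:30 (S1, S2, S3).

3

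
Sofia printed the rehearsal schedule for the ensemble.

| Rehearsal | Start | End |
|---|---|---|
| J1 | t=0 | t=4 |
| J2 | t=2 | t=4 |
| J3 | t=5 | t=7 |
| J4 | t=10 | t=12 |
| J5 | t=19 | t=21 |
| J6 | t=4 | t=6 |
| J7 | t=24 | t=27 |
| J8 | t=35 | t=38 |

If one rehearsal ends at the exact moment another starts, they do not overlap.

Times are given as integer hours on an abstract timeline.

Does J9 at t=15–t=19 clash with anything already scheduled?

J1: ends t=4 at or before J9 starts t=15 → clear.
J2: ends t=4 at or before J9 starts t=15 → clear.
J6: ends t=6 at or before J9 starts t=15 → clear.
J3: ends t=7 at or before J9 starts t=15 → clear.
J4: ends t=12 at or before J9 starts t=15 → clear.
J5: starts t=19 at or after J9 ends t=19 → clear.
J7: starts t=24 at or after J9 ends t=19 → clear.
J8: starts t=35 at or after J9 ends t=19 → clear.

No — it doesn't clash with anything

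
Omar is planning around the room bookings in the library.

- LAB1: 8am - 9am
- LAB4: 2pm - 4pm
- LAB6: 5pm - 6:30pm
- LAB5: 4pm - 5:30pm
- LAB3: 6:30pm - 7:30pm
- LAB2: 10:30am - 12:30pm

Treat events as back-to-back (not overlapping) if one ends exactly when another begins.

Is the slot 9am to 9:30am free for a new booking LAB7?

LAB1: ends 9am at or before LAB7 starts 9am → clear.
LAB2: starts 10:30am at or after LAB7 ends 9:30am → clear.
LAB4: starts 2pm at or after LAB7 ends 9:30am → clear.
LAB5: starts 4pm at or after LAB7 ends 9:30am → clear.
LAB6: starts 5pm at or after LAB7 ends 9:30am → clear.
LAB3: starts 6:30pm at or after LAB7 ends 9:30am → clear.

Yes — the slot is free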